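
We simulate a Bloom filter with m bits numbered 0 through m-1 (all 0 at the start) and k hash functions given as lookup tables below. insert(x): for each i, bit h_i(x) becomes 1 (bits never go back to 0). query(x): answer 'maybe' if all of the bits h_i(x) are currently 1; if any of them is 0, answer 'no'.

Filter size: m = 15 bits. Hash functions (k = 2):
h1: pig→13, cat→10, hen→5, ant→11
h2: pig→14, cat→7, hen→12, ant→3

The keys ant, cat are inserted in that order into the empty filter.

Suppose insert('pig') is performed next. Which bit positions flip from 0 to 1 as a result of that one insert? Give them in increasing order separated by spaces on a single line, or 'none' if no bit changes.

Answer: 13 14

Derivation:
Start: bits=000000000000000
After insert 'ant': sets bits 3 11 -> bits=000100000001000
After insert 'cat': sets bits 7 10 -> bits=000100010011000
insert 'pig' would touch bits 13 14; currently bit13=0, bit14=0
Bits that are 0 among those (would change 0->1): 13 14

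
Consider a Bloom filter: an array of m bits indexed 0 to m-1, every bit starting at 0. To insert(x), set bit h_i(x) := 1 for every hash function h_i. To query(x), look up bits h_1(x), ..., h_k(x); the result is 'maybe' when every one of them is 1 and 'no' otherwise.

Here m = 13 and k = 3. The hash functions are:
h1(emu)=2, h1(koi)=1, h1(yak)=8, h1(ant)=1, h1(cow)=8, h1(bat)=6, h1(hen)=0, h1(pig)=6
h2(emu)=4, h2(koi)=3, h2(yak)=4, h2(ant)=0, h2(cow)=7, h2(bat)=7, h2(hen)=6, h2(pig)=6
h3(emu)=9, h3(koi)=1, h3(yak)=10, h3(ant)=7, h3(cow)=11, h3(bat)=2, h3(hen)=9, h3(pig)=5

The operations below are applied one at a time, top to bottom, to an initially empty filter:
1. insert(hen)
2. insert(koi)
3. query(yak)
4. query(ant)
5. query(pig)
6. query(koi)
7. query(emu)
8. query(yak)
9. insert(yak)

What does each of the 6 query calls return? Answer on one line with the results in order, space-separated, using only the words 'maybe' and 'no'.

Answer: no no no maybe no no

Derivation:
Start: bits=0000000000000
Op 1: insert hen -> sets bits 0 6 9 -> bits=1000001001000
Op 2: insert koi -> sets bits 1 3 -> bits=1101001001000
Op 3: query yak -> checks bit4=0, bit8=0, bit10=0 (has a 0) -> no
Op 4: query ant -> checks bit0=1, bit1=1, bit7=0 (has a 0) -> no
Op 5: query pig -> checks bit5=0, bit6=1 (has a 0) -> no
Op 6: query koi -> checks bit1=1, bit3=1 (all 1) -> maybe
Op 7: query emu -> checks bit2=0, bit4=0, bit9=1 (has a 0) -> no
Op 8: query yak -> checks bit4=0, bit8=0, bit10=0 (has a 0) -> no
Op 9: insert yak -> sets bits 4 8 10 -> bits=1101101011100
Query results in order: no no no maybe no no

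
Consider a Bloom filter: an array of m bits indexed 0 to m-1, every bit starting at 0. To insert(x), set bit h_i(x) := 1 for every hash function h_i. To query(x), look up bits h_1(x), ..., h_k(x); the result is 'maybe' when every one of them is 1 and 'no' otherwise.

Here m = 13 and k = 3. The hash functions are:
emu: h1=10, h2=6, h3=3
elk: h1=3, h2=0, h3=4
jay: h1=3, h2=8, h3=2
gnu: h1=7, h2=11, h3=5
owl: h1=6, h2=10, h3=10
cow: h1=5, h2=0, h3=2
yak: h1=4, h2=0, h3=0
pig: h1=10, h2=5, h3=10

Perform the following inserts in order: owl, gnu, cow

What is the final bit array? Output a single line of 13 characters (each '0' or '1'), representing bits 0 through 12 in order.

Answer: 1010011100110

Derivation:
Start: bits=0000000000000
After insert 'owl': sets bits 6 10 -> bits=0000001000100
After insert 'gnu': sets bits 5 7 11 -> bits=0000011100110
After insert 'cow': sets bits 0 2 5 -> bits=1010011100110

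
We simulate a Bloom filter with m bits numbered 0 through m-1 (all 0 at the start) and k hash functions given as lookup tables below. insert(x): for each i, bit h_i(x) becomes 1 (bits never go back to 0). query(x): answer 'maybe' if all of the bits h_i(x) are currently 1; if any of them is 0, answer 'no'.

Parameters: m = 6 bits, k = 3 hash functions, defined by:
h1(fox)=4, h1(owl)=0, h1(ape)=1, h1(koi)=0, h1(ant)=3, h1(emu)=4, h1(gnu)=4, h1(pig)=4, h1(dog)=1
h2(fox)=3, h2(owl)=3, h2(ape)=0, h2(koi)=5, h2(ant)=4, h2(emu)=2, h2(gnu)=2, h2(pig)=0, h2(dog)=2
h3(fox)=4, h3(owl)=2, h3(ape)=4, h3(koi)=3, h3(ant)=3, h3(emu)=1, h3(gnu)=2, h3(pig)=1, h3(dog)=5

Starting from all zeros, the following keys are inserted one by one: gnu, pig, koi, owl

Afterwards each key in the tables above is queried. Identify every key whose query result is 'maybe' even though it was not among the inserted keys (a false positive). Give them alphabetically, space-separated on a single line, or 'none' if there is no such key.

Start: bits=000000
After insert 'gnu': sets bits 2 4 -> bits=001010
After insert 'pig': sets bits 0 1 4 -> bits=111010
After insert 'koi': sets bits 0 3 5 -> bits=111111
After insert 'owl': sets bits 0 2 3 -> bits=111111
Not inserted: ant ape dog emu fox — query each against bits=111111:
query ant: checks bit3=1, bit4=1 (all 1) -> maybe => FALSE POSITIVE
query ape: checks bit0=1, bit1=1, bit4=1 (all 1) -> maybe => FALSE POSITIVE
query dog: checks bit1=1, bit2=1, bit5=1 (all 1) -> maybe => FALSE POSITIVE
query emu: checks bit1=1, bit2=1, bit4=1 (all 1) -> maybe => FALSE POSITIVE
query fox: checks bit3=1, bit4=1 (all 1) -> maybe => FALSE POSITIVE
False positives (alphabetical): ant ape dog emu fox

Answer: ant ape dog emu fox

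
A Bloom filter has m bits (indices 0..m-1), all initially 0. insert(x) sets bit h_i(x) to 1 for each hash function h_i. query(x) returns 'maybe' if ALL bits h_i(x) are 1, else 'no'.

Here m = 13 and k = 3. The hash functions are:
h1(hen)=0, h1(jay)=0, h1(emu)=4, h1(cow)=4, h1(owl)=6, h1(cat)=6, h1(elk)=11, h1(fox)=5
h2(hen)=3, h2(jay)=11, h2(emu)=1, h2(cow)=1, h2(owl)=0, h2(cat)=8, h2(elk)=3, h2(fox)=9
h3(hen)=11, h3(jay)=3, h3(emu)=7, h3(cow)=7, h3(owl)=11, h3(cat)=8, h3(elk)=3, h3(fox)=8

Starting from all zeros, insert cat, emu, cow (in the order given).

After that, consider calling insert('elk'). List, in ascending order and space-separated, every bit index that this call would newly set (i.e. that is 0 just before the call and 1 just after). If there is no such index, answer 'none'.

Answer: 3 11

Derivation:
Start: bits=0000000000000
After insert 'cat': sets bits 6 8 -> bits=0000001010000
After insert 'emu': sets bits 1 4 7 -> bits=0100101110000
After insert 'cow': sets bits 1 4 7 -> bits=0100101110000
insert 'elk' would touch bits 3 11; currently bit3=0, bit11=0
Bits that are 0 among those (would change 0->1): 3 11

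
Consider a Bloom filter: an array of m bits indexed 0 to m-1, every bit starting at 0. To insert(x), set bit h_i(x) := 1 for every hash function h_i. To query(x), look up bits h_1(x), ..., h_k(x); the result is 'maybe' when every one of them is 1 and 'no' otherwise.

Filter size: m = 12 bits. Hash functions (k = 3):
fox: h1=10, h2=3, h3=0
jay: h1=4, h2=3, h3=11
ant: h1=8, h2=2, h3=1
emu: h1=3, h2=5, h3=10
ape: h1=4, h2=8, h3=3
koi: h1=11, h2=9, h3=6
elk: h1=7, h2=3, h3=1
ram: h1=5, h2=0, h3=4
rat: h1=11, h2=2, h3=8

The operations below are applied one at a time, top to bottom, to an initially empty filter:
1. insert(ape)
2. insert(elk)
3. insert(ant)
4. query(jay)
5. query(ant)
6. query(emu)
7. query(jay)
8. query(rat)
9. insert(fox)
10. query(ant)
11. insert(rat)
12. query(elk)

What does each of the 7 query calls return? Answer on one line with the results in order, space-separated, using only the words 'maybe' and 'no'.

Start: bits=000000000000
Op 1: insert ape -> sets bits 3 4 8 -> bits=000110001000
Op 2: insert elk -> sets bits 1 3 7 -> bits=010110011000
Op 3: insert ant -> sets bits 1 2 8 -> bits=011110011000
Op 4: query jay -> checks bit3=1, bit4=1, bit11=0 (has a 0) -> no
Op 5: query ant -> checks bit1=1, bit2=1, bit8=1 (all 1) -> maybe
Op 6: query emu -> checks bit3=1, bit5=0, bit10=0 (has a 0) -> no
Op 7: query jay -> checks bit3=1, bit4=1, bit11=0 (has a 0) -> no
Op 8: query rat -> checks bit2=1, bit8=1, bit11=0 (has a 0) -> no
Op 9: insert fox -> sets bits 0 3 10 -> bits=111110011010
Op 10: query ant -> checks bit1=1, bit2=1, bit8=1 (all 1) -> maybe
Op 11: insert rat -> sets bits 2 8 11 -> bits=111110011011
Op 12: query elk -> checks bit1=1, bit3=1, bit7=1 (all 1) -> maybe
Query results in order: no maybe no no no maybe maybe

Answer: no maybe no no no maybe maybe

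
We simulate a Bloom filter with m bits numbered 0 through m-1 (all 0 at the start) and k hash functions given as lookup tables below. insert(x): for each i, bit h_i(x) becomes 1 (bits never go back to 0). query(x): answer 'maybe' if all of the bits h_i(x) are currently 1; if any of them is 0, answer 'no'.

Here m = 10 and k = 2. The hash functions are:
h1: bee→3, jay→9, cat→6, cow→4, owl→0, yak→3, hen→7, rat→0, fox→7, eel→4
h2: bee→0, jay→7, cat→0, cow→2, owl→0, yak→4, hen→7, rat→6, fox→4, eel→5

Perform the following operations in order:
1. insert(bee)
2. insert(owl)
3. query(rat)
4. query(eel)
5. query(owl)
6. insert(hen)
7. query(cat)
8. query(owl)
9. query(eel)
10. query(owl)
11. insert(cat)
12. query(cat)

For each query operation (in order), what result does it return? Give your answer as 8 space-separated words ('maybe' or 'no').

Answer: no no maybe no maybe no maybe maybe

Derivation:
Start: bits=0000000000
Op 1: insert bee -> sets bits 0 3 -> bits=1001000000
Op 2: insert owl -> sets bits 0 -> bits=1001000000
Op 3: query rat -> checks bit0=1, bit6=0 (has a 0) -> no
Op 4: query eel -> checks bit4=0, bit5=0 (has a 0) -> no
Op 5: query owl -> checks bit0=1 (all 1) -> maybe
Op 6: insert hen -> sets bits 7 -> bits=1001000100
Op 7: query cat -> checks bit0=1, bit6=0 (has a 0) -> no
Op 8: query owl -> checks bit0=1 (all 1) -> maybe
Op 9: query eel -> checks bit4=0, bit5=0 (has a 0) -> no
Op 10: query owl -> checks bit0=1 (all 1) -> maybe
Op 11: insert cat -> sets bits 0 6 -> bits=1001001100
Op 12: query cat -> checks bit0=1, bit6=1 (all 1) -> maybe
Query results in order: no no maybe no maybe no maybe maybe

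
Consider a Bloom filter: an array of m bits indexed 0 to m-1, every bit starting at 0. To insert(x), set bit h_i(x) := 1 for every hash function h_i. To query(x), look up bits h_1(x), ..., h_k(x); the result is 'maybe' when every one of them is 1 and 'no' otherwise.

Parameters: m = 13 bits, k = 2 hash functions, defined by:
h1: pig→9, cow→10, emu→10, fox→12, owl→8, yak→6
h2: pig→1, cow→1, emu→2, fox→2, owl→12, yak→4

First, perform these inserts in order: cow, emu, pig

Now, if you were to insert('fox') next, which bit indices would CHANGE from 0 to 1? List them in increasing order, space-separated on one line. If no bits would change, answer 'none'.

Start: bits=0000000000000
After insert 'cow': sets bits 1 10 -> bits=0100000000100
After insert 'emu': sets bits 2 10 -> bits=0110000000100
After insert 'pig': sets bits 1 9 -> bits=0110000001100
insert 'fox' would touch bits 2 12; currently bit2=1, bit12=0
Bits that are 0 among those (would change 0->1): 12

Answer: 12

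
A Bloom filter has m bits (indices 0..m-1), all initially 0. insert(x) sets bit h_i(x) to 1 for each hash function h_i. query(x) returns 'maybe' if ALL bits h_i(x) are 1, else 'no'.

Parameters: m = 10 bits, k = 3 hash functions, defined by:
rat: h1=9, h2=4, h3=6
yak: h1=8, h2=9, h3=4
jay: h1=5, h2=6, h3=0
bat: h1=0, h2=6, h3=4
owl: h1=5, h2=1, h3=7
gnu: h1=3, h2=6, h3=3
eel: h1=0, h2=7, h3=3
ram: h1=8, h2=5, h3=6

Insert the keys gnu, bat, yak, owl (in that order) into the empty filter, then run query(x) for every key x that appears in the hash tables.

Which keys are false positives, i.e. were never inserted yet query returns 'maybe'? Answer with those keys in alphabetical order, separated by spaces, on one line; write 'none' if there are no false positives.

Start: bits=0000000000
After insert 'gnu': sets bits 3 6 -> bits=0001001000
After insert 'bat': sets bits 0 4 6 -> bits=1001101000
After insert 'yak': sets bits 4 8 9 -> bits=1001101011
After insert 'owl': sets bits 1 5 7 -> bits=1101111111
Not inserted: eel jay ram rat — query each against bits=1101111111:
query eel: checks bit0=1, bit3=1, bit7=1 (all 1) -> maybe => FALSE POSITIVE
query jay: checks bit0=1, bit5=1, bit6=1 (all 1) -> maybe => FALSE POSITIVE
query ram: checks bit5=1, bit6=1, bit8=1 (all 1) -> maybe => FALSE POSITIVE
query rat: checks bit4=1, bit6=1, bit9=1 (all 1) -> maybe => FALSE POSITIVE
False positives (alphabetical): eel jay ram rat

Answer: eel jay ram rat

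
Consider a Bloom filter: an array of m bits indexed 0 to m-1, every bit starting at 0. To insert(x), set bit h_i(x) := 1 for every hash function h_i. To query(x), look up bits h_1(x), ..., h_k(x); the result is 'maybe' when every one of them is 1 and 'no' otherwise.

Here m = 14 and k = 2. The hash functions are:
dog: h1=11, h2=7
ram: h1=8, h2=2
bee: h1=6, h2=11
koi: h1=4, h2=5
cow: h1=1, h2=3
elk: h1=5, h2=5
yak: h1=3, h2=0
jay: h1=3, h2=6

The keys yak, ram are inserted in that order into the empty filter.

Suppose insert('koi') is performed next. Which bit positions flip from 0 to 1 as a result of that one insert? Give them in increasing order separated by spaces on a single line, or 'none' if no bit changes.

Answer: 4 5

Derivation:
Start: bits=00000000000000
After insert 'yak': sets bits 0 3 -> bits=10010000000000
After insert 'ram': sets bits 2 8 -> bits=10110000100000
insert 'koi' would touch bits 4 5; currently bit4=0, bit5=0
Bits that are 0 among those (would change 0->1): 4 5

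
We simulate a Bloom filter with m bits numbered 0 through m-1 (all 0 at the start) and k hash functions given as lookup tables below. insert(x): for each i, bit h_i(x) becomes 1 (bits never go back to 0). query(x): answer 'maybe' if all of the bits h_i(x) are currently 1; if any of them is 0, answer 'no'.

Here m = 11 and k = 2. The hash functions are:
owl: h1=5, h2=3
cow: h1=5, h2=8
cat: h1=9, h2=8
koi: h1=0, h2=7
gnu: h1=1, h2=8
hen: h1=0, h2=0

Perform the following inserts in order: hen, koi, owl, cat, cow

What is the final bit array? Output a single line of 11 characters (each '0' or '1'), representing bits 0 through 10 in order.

Start: bits=00000000000
After insert 'hen': sets bits 0 -> bits=10000000000
After insert 'koi': sets bits 0 7 -> bits=10000001000
After insert 'owl': sets bits 3 5 -> bits=10010101000
After insert 'cat': sets bits 8 9 -> bits=10010101110
After insert 'cow': sets bits 5 8 -> bits=10010101110

Answer: 10010101110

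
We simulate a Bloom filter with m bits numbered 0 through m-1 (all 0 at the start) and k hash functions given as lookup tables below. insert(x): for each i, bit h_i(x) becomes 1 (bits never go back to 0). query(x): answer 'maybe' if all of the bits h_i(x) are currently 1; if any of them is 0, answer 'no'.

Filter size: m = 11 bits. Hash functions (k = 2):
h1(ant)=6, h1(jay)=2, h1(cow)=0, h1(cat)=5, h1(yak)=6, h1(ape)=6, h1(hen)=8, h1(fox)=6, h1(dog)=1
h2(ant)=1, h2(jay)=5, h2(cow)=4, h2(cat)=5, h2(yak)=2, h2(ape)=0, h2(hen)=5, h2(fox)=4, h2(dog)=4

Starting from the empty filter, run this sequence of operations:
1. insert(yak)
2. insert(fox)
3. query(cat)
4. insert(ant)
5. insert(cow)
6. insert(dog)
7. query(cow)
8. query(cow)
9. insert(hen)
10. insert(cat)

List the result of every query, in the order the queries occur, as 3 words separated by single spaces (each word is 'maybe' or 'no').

Answer: no maybe maybe

Derivation:
Start: bits=00000000000
Op 1: insert yak -> sets bits 2 6 -> bits=00100010000
Op 2: insert fox -> sets bits 4 6 -> bits=00101010000
Op 3: query cat -> checks bit5=0 (has a 0) -> no
Op 4: insert ant -> sets bits 1 6 -> bits=01101010000
Op 5: insert cow -> sets bits 0 4 -> bits=11101010000
Op 6: insert dog -> sets bits 1 4 -> bits=11101010000
Op 7: query cow -> checks bit0=1, bit4=1 (all 1) -> maybe
Op 8: query cow -> checks bit0=1, bit4=1 (all 1) -> maybe
Op 9: insert hen -> sets bits 5 8 -> bits=11101110100
Op 10: insert cat -> sets bits 5 -> bits=11101110100
Query results in order: no maybe maybe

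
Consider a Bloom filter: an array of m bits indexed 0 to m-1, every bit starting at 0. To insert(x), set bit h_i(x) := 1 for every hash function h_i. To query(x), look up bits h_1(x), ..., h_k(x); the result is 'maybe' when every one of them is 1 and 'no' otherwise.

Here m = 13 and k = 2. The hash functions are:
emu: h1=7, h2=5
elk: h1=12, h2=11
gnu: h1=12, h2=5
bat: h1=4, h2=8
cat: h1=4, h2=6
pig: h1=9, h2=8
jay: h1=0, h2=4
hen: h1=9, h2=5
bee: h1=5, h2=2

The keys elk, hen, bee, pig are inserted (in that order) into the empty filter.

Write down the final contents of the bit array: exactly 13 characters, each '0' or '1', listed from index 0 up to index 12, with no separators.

Start: bits=0000000000000
After insert 'elk': sets bits 11 12 -> bits=0000000000011
After insert 'hen': sets bits 5 9 -> bits=0000010001011
After insert 'bee': sets bits 2 5 -> bits=0010010001011
After insert 'pig': sets bits 8 9 -> bits=0010010011011

Answer: 0010010011011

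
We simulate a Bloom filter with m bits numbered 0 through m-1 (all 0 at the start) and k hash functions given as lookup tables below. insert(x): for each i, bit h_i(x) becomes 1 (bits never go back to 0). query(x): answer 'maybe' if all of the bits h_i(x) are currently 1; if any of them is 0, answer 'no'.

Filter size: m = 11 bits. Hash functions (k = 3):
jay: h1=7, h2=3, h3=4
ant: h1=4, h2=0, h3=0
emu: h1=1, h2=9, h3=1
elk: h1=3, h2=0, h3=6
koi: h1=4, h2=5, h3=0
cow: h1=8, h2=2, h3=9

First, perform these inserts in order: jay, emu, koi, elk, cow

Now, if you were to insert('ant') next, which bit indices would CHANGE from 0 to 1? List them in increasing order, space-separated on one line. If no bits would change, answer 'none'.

Start: bits=00000000000
After insert 'jay': sets bits 3 4 7 -> bits=00011001000
After insert 'emu': sets bits 1 9 -> bits=01011001010
After insert 'koi': sets bits 0 4 5 -> bits=11011101010
After insert 'elk': sets bits 0 3 6 -> bits=11011111010
After insert 'cow': sets bits 2 8 9 -> bits=11111111110
insert 'ant' would touch bits 0 4; currently bit0=1, bit4=1
Bits that are 0 among those (would change 0->1): none

Answer: none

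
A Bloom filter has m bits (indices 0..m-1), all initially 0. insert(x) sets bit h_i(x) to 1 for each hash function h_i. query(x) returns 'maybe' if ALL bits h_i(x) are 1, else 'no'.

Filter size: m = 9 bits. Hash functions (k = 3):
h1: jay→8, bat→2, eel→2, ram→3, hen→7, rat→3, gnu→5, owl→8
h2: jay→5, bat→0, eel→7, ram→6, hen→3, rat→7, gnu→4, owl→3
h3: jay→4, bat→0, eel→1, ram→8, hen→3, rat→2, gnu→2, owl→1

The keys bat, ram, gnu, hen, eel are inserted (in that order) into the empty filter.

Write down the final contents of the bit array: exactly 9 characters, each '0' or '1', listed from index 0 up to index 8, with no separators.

Start: bits=000000000
After insert 'bat': sets bits 0 2 -> bits=101000000
After insert 'ram': sets bits 3 6 8 -> bits=101100101
After insert 'gnu': sets bits 2 4 5 -> bits=101111101
After insert 'hen': sets bits 3 7 -> bits=101111111
After insert 'eel': sets bits 1 2 7 -> bits=111111111

Answer: 111111111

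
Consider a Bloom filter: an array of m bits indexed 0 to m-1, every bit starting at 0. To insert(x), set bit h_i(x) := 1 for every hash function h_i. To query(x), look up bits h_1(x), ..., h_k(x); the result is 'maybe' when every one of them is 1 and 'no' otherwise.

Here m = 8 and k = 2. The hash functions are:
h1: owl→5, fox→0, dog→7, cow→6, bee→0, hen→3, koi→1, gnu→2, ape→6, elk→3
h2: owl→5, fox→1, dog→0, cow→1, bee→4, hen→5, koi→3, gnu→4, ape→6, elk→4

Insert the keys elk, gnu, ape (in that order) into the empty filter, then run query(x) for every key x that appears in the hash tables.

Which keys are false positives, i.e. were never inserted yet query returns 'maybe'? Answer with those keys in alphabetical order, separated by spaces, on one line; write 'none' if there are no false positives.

Answer: none

Derivation:
Start: bits=00000000
After insert 'elk': sets bits 3 4 -> bits=00011000
After insert 'gnu': sets bits 2 4 -> bits=00111000
After insert 'ape': sets bits 6 -> bits=00111010
Not inserted: bee cow dog fox hen koi owl — query each against bits=00111010:
query bee: checks bit0=0, bit4=1 (has a 0) -> no => not a false positive
query cow: checks bit1=0, bit6=1 (has a 0) -> no => not a false positive
query dog: checks bit0=0, bit7=0 (has a 0) -> no => not a false positive
query fox: checks bit0=0, bit1=0 (has a 0) -> no => not a false positive
query hen: checks bit3=1, bit5=0 (has a 0) -> no => not a false positive
query koi: checks bit1=0, bit3=1 (has a 0) -> no => not a false positive
query owl: checks bit5=0 (has a 0) -> no => not a false positive
False positives (alphabetical): none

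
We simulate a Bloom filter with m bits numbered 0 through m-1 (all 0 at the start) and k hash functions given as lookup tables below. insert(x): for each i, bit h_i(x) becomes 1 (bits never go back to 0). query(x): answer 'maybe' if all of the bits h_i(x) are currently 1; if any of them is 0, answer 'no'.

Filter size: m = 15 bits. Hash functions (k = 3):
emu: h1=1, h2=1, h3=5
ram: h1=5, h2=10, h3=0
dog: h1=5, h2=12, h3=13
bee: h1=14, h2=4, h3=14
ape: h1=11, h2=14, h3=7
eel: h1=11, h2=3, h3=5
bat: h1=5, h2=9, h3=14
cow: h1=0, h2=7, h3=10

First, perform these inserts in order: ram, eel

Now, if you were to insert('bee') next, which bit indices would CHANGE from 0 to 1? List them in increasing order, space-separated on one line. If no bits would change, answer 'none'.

Answer: 4 14

Derivation:
Start: bits=000000000000000
After insert 'ram': sets bits 0 5 10 -> bits=100001000010000
After insert 'eel': sets bits 3 5 11 -> bits=100101000011000
insert 'bee' would touch bits 4 14; currently bit4=0, bit14=0
Bits that are 0 among those (would change 0->1): 4 14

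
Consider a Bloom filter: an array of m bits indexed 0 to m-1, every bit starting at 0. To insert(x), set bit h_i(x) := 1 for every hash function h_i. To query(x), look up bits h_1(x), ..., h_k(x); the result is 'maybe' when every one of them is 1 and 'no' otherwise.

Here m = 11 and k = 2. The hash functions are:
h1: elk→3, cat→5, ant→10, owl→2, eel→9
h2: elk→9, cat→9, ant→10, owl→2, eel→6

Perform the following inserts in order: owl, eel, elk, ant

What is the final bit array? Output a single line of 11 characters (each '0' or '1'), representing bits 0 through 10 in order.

Start: bits=00000000000
After insert 'owl': sets bits 2 -> bits=00100000000
After insert 'eel': sets bits 6 9 -> bits=00100010010
After insert 'elk': sets bits 3 9 -> bits=00110010010
After insert 'ant': sets bits 10 -> bits=00110010011

Answer: 00110010011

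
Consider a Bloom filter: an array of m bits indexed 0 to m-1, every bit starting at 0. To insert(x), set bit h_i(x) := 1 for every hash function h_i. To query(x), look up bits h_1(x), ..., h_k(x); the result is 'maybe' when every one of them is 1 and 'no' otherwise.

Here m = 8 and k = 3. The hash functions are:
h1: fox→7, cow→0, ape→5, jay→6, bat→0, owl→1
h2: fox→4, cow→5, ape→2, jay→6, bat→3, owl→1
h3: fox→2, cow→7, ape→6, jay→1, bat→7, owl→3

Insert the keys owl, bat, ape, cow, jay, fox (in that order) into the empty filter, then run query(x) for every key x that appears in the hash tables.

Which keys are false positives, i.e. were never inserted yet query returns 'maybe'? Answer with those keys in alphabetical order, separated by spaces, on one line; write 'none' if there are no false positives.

Answer: none

Derivation:
Start: bits=00000000
After insert 'owl': sets bits 1 3 -> bits=01010000
After insert 'bat': sets bits 0 3 7 -> bits=11010001
After insert 'ape': sets bits 2 5 6 -> bits=11110111
After insert 'cow': sets bits 0 5 7 -> bits=11110111
After insert 'jay': sets bits 1 6 -> bits=11110111
After insert 'fox': sets bits 2 4 7 -> bits=11111111
Not inserted: (none) — query each against bits=11111111:
False positives (alphabetical): none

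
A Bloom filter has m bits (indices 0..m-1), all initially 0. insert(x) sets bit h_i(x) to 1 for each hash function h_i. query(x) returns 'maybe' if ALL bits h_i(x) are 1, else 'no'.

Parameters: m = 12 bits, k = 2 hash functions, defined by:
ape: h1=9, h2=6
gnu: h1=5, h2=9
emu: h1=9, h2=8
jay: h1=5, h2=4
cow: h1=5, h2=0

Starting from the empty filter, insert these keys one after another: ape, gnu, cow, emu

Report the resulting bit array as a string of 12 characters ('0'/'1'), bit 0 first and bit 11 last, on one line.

Answer: 100001101100

Derivation:
Start: bits=000000000000
After insert 'ape': sets bits 6 9 -> bits=000000100100
After insert 'gnu': sets bits 5 9 -> bits=000001100100
After insert 'cow': sets bits 0 5 -> bits=100001100100
After insert 'emu': sets bits 8 9 -> bits=100001101100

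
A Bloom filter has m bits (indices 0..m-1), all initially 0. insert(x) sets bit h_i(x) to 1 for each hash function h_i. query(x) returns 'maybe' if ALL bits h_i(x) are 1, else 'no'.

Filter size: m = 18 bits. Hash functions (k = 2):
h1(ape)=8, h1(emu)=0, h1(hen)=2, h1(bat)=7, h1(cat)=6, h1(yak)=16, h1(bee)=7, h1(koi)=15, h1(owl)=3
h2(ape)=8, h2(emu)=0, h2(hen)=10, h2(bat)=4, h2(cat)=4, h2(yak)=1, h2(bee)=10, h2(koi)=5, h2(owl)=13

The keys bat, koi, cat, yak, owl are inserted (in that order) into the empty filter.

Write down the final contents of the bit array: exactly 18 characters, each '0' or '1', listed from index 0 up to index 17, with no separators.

Answer: 010111110000010110

Derivation:
Start: bits=000000000000000000
After insert 'bat': sets bits 4 7 -> bits=000010010000000000
After insert 'koi': sets bits 5 15 -> bits=000011010000000100
After insert 'cat': sets bits 4 6 -> bits=000011110000000100
After insert 'yak': sets bits 1 16 -> bits=010011110000000110
After insert 'owl': sets bits 3 13 -> bits=010111110000010110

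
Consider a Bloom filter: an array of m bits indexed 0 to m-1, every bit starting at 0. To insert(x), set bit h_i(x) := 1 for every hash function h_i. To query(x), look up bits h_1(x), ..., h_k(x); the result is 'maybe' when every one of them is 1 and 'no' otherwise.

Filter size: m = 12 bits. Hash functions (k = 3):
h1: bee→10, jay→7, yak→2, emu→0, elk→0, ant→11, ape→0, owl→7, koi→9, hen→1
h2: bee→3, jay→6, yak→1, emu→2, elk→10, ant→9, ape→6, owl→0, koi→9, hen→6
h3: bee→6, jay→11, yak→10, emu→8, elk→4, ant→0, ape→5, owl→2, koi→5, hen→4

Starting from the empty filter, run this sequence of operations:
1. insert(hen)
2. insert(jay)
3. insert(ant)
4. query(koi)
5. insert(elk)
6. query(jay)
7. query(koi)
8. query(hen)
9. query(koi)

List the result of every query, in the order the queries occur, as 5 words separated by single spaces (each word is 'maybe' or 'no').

Answer: no maybe no maybe no

Derivation:
Start: bits=000000000000
Op 1: insert hen -> sets bits 1 4 6 -> bits=010010100000
Op 2: insert jay -> sets bits 6 7 11 -> bits=010010110001
Op 3: insert ant -> sets bits 0 9 11 -> bits=110010110101
Op 4: query koi -> checks bit5=0, bit9=1 (has a 0) -> no
Op 5: insert elk -> sets bits 0 4 10 -> bits=110010110111
Op 6: query jay -> checks bit6=1, bit7=1, bit11=1 (all 1) -> maybe
Op 7: query koi -> checks bit5=0, bit9=1 (has a 0) -> no
Op 8: query hen -> checks bit1=1, bit4=1, bit6=1 (all 1) -> maybe
Op 9: query koi -> checks bit5=0, bit9=1 (has a 0) -> no
Query results in order: no maybe no maybe no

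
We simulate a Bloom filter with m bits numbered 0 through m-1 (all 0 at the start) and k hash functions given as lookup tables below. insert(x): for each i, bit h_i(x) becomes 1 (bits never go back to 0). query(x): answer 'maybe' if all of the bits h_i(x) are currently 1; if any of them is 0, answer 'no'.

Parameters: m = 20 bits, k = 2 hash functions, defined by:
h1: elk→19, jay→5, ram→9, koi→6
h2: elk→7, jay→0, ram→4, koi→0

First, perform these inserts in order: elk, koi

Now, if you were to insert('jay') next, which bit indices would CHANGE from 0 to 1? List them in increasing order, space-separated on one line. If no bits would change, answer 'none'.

Answer: 5

Derivation:
Start: bits=00000000000000000000
After insert 'elk': sets bits 7 19 -> bits=00000001000000000001
After insert 'koi': sets bits 0 6 -> bits=10000011000000000001
insert 'jay' would touch bits 0 5; currently bit0=1, bit5=0
Bits that are 0 among those (would change 0->1): 5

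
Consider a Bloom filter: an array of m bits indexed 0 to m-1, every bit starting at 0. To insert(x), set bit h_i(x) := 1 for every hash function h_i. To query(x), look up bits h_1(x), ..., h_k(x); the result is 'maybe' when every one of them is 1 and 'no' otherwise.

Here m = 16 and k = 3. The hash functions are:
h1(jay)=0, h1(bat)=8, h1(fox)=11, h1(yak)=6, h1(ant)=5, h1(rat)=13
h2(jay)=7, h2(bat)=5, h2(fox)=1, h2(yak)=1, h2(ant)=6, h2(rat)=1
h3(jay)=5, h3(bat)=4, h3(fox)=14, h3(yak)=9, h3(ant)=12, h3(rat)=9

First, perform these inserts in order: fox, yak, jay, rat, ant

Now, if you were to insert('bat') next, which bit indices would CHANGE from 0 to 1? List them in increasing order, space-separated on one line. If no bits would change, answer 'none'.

Start: bits=0000000000000000
After insert 'fox': sets bits 1 11 14 -> bits=0100000000010010
After insert 'yak': sets bits 1 6 9 -> bits=0100001001010010
After insert 'jay': sets bits 0 5 7 -> bits=1100011101010010
After insert 'rat': sets bits 1 9 13 -> bits=1100011101010110
After insert 'ant': sets bits 5 6 12 -> bits=1100011101011110
insert 'bat' would touch bits 4 5 8; currently bit4=0, bit5=1, bit8=0
Bits that are 0 among those (would change 0->1): 4 8

Answer: 4 8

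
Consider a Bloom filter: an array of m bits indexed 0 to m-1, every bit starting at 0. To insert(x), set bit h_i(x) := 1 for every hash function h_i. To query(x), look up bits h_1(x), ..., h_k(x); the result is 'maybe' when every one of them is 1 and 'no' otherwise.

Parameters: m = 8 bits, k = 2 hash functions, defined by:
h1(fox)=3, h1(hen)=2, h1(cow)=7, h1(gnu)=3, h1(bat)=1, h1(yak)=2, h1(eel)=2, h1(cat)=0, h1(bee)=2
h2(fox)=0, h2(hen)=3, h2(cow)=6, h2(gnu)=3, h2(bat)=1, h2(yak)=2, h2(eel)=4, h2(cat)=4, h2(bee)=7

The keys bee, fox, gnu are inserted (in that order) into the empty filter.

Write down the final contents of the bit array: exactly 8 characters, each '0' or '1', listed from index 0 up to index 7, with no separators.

Start: bits=00000000
After insert 'bee': sets bits 2 7 -> bits=00100001
After insert 'fox': sets bits 0 3 -> bits=10110001
After insert 'gnu': sets bits 3 -> bits=10110001

Answer: 10110001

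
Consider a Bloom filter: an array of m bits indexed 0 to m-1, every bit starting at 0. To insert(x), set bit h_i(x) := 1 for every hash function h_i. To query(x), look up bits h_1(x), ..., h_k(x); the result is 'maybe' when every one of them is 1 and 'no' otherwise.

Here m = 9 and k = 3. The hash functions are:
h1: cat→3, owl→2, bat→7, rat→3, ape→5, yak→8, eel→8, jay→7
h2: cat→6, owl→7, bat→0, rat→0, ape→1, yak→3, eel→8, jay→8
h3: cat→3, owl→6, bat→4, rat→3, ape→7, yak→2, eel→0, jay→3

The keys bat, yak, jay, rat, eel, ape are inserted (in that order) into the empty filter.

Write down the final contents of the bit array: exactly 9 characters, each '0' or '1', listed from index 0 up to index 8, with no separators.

Start: bits=000000000
After insert 'bat': sets bits 0 4 7 -> bits=100010010
After insert 'yak': sets bits 2 3 8 -> bits=101110011
After insert 'jay': sets bits 3 7 8 -> bits=101110011
After insert 'rat': sets bits 0 3 -> bits=101110011
After insert 'eel': sets bits 0 8 -> bits=101110011
After insert 'ape': sets bits 1 5 7 -> bits=111111011

Answer: 111111011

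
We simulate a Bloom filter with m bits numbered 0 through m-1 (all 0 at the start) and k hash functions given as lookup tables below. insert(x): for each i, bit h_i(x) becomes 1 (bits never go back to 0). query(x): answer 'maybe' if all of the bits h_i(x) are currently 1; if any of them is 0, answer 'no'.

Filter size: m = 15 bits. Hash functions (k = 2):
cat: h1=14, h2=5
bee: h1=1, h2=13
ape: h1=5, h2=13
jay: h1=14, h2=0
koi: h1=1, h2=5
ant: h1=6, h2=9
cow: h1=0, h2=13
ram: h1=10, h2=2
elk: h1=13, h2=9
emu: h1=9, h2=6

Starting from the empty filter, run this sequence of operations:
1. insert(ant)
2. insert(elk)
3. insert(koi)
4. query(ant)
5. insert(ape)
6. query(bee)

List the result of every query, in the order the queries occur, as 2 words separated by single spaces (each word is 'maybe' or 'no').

Start: bits=000000000000000
Op 1: insert ant -> sets bits 6 9 -> bits=000000100100000
Op 2: insert elk -> sets bits 9 13 -> bits=000000100100010
Op 3: insert koi -> sets bits 1 5 -> bits=010001100100010
Op 4: query ant -> checks bit6=1, bit9=1 (all 1) -> maybe
Op 5: insert ape -> sets bits 5 13 -> bits=010001100100010
Op 6: query bee -> checks bit1=1, bit13=1 (all 1) -> maybe
Query results in order: maybe maybe

Answer: maybe maybe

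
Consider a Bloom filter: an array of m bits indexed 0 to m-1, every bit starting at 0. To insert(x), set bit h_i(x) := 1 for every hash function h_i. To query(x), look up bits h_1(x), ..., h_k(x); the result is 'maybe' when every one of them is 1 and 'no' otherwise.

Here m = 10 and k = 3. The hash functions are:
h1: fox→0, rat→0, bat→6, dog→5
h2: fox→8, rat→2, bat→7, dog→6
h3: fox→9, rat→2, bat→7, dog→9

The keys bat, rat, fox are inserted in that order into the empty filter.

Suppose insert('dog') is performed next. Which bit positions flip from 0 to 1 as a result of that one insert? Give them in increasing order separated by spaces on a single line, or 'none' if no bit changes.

Answer: 5

Derivation:
Start: bits=0000000000
After insert 'bat': sets bits 6 7 -> bits=0000001100
After insert 'rat': sets bits 0 2 -> bits=1010001100
After insert 'fox': sets bits 0 8 9 -> bits=1010001111
insert 'dog' would touch bits 5 6 9; currently bit5=0, bit6=1, bit9=1
Bits that are 0 among those (would change 0->1): 5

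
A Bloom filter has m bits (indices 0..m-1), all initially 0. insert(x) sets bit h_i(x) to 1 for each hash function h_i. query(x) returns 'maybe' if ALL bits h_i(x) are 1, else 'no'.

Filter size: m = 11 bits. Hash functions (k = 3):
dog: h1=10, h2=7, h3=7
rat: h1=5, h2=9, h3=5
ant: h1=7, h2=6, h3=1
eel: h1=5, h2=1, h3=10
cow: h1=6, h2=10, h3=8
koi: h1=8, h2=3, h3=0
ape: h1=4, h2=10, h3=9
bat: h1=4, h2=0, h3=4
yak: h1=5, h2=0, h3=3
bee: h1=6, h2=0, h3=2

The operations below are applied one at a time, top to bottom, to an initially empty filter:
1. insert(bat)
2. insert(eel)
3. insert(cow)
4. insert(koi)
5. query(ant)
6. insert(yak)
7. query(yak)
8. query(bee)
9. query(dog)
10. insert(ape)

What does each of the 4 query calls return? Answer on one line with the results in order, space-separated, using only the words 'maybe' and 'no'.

Start: bits=00000000000
Op 1: insert bat -> sets bits 0 4 -> bits=10001000000
Op 2: insert eel -> sets bits 1 5 10 -> bits=11001100001
Op 3: insert cow -> sets bits 6 8 10 -> bits=11001110101
Op 4: insert koi -> sets bits 0 3 8 -> bits=11011110101
Op 5: query ant -> checks bit1=1, bit6=1, bit7=0 (has a 0) -> no
Op 6: insert yak -> sets bits 0 3 5 -> bits=11011110101
Op 7: query yak -> checks bit0=1, bit3=1, bit5=1 (all 1) -> maybe
Op 8: query bee -> checks bit0=1, bit2=0, bit6=1 (has a 0) -> no
Op 9: query dog -> checks bit7=0, bit10=1 (has a 0) -> no
Op 10: insert ape -> sets bits 4 9 10 -> bits=11011110111
Query results in order: no maybe no no

Answer: no maybe no no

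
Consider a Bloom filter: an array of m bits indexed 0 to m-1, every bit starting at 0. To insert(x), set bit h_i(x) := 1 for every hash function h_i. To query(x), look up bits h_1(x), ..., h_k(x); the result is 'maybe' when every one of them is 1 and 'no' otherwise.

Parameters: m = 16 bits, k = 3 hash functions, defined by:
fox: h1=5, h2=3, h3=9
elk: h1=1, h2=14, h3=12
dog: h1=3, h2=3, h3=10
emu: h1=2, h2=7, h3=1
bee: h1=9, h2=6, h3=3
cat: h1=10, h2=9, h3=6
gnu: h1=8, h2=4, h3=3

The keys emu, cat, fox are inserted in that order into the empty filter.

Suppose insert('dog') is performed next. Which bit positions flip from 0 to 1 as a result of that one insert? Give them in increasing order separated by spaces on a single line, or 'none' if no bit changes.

Start: bits=0000000000000000
After insert 'emu': sets bits 1 2 7 -> bits=0110000100000000
After insert 'cat': sets bits 6 9 10 -> bits=0110001101100000
After insert 'fox': sets bits 3 5 9 -> bits=0111011101100000
insert 'dog' would touch bits 3 10; currently bit3=1, bit10=1
Bits that are 0 among those (would change 0->1): none

Answer: none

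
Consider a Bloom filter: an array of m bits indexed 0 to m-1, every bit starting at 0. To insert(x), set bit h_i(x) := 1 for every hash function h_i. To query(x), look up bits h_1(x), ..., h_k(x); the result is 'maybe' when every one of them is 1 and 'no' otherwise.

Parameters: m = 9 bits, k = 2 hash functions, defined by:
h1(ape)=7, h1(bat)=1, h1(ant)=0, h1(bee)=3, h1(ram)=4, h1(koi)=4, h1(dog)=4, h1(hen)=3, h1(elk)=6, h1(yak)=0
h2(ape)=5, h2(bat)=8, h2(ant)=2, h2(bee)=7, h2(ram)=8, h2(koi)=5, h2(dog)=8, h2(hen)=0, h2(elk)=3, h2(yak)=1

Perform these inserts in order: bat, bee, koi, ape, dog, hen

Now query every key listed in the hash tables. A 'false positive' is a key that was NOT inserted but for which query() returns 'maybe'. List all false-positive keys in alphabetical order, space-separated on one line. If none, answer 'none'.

Start: bits=000000000
After insert 'bat': sets bits 1 8 -> bits=010000001
After insert 'bee': sets bits 3 7 -> bits=010100011
After insert 'koi': sets bits 4 5 -> bits=010111011
After insert 'ape': sets bits 5 7 -> bits=010111011
After insert 'dog': sets bits 4 8 -> bits=010111011
After insert 'hen': sets bits 0 3 -> bits=110111011
Not inserted: ant elk ram yak — query each against bits=110111011:
query ant: checks bit0=1, bit2=0 (has a 0) -> no => not a false positive
query elk: checks bit3=1, bit6=0 (has a 0) -> no => not a false positive
query ram: checks bit4=1, bit8=1 (all 1) -> maybe => FALSE POSITIVE
query yak: checks bit0=1, bit1=1 (all 1) -> maybe => FALSE POSITIVE
False positives (alphabetical): ram yak

Answer: ram yak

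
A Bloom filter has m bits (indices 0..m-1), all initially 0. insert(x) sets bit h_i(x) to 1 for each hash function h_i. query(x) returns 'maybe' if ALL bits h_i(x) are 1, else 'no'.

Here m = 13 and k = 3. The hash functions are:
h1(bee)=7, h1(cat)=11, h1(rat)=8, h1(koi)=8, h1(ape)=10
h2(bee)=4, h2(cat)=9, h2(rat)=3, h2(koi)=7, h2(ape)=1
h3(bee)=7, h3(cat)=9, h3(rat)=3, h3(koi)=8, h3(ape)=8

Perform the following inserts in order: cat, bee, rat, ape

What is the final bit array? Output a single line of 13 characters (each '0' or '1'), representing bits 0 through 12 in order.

Answer: 0101100111110

Derivation:
Start: bits=0000000000000
After insert 'cat': sets bits 9 11 -> bits=0000000001010
After insert 'bee': sets bits 4 7 -> bits=0000100101010
After insert 'rat': sets bits 3 8 -> bits=0001100111010
After insert 'ape': sets bits 1 8 10 -> bits=0101100111110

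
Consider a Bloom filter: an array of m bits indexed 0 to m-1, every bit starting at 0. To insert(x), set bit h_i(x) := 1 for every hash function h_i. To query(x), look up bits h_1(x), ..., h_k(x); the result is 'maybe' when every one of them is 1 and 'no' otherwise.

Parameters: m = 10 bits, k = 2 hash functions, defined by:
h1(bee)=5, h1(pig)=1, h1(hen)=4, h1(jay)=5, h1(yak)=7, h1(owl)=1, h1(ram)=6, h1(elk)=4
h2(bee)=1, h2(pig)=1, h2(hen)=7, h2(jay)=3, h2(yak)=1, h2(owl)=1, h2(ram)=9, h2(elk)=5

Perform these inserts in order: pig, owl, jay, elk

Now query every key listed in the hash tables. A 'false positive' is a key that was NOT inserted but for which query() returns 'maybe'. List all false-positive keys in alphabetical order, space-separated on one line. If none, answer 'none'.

Start: bits=0000000000
After insert 'pig': sets bits 1 -> bits=0100000000
After insert 'owl': sets bits 1 -> bits=0100000000
After insert 'jay': sets bits 3 5 -> bits=0101010000
After insert 'elk': sets bits 4 5 -> bits=0101110000
Not inserted: bee hen ram yak — query each against bits=0101110000:
query bee: checks bit1=1, bit5=1 (all 1) -> maybe => FALSE POSITIVE
query hen: checks bit4=1, bit7=0 (has a 0) -> no => not a false positive
query ram: checks bit6=0, bit9=0 (has a 0) -> no => not a false positive
query yak: checks bit1=1, bit7=0 (has a 0) -> no => not a false positive
False positives (alphabetical): bee

Answer: bee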